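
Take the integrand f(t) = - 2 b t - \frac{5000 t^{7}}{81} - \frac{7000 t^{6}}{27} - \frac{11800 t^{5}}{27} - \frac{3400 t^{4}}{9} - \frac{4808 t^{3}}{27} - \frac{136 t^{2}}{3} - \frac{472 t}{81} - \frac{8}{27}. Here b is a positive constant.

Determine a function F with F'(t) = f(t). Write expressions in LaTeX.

Integrate term by term and add the pieces.
Check: d/dt[- b t^{2} - \left(\frac{5 t^{2}}{3} + 2 t + \frac{1}{3}\right)^{4}] = - 2 b t - \frac{5000 t^{7}}{81} - \frac{7000 t^{6}}{27} - \frac{11800 t^{5}}{27} - \frac{3400 t^{4}}{9} - \frac{4808 t^{3}}{27} - \frac{136 t^{2}}{3} - \frac{472 t}{81} - \frac{8}{27} = f(t).

An antiderivative is F(t) = - b t^{2} - \left(\frac{5 t^{2}}{3} + 2 t + \frac{1}{3}\right)^{4}.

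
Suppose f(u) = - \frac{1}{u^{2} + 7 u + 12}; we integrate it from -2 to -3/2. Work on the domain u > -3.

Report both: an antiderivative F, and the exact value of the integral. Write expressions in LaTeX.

The denominator factors as \left(u + 3\right) \left(u + 4\right); partial fractions split f into directly integrable pieces: \frac{1}{u + 4} - \frac{1}{u + 3}.
F(u) = - \log{\left(u + 3 \right)} + \log{\left(u + 4 \right)} is an antiderivative of f.
Check: d/du[- \log{\left(u + 3 \right)} + \log{\left(u + 4 \right)}] = - \frac{1}{u^{2} + 7 u + 12} = f(u).
F(-3/2) = - \log{\left(\frac{3}{2} \right)} + \log{\left(\frac{5}{2} \right)}; F(-2) = \log{\left(2 \right)}.
Integral = F(-3/2) - F(-2) = - \log{\left(2 \right)} - \log{\left(\frac{3}{2} \right)} + \log{\left(\frac{5}{2} \right)}.

Antiderivative: F(u) = - \log{\left(u + 3 \right)} + \log{\left(u + 4 \right)}; value = - \log{\left(2 \right)} - \log{\left(\frac{3}{2} \right)} + \log{\left(\frac{5}{2} \right)}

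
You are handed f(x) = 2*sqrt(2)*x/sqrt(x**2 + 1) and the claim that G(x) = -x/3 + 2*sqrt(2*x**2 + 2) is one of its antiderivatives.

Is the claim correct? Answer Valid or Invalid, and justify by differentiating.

Invalid: d/dx[G] - f = -1/3, which is not 0.

d/dx[G] = (6*sqrt(2)*x - sqrt(x**2 + 1))/(3*sqrt(x**2 + 1))
d/dx[G] - f(x) = -1/3 != 0.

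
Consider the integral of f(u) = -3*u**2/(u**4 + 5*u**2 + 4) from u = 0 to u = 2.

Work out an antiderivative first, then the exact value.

For F(u) to be correct the identity F'(u) - f(u) = 0 must hold.
F(u) = -2*atan(u/2) + atan(u) is an antiderivative of f.
Check: d/du[-2*atan(u/2) + atan(u)] = -3*u**2/(u**4 + 5*u**2 + 4) = f(u).
F(2) = -pi/2 + atan(2); F(0) = 0.
Integral = F(2) - F(0) = -pi/2 + atan(2).

Antiderivative: F(u) = -2*atan(u/2) + atan(u); value = -pi/2 + atan(2)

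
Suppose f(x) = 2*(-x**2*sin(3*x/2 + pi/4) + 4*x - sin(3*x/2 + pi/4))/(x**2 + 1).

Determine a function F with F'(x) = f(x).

An antiderivative is F(x) = 4*log(2*x**2 + 2) + 4*cos(3*x/2 + pi/4)/3.

For F(x) to be correct the identity F'(x) - f(x) = 0 must hold.
Check: d/dx[4*log(2*x**2 + 2) + 4*cos(3*x/2 + pi/4)/3] = (-2*x**2*sin(3*x/2 + pi/4) + 8*x - 2*sin(3*x/2 + pi/4))/(x**2 + 1), which equals f(x).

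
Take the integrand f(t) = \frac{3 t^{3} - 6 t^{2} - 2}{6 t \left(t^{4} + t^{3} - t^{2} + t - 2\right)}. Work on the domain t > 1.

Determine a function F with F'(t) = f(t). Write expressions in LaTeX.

The denominator factors as 6 t \left(t - 1\right) \left(t + 2\right) \left(t^{2} + 1\right); partial fractions split f into directly integrable pieces: \frac{3 t + 1}{12 \left(t^{2} + 1\right)} - \frac{5}{18 \left(t + 2\right)} - \frac{5}{36 \left(t - 1\right)} + \frac{1}{6 t}.
Check: d/dt[\frac{\log{\left(t \right)}}{6} - \frac{5 \log{\left(t - 1 \right)}}{36} - \frac{5 \log{\left(t + 2 \right)}}{18} + \frac{\log{\left(t^{2} + 1 \right)}}{8} + \frac{\operatorname{atan}{\left(t \right)}}{12}] = \frac{3 t^{3} - 6 t^{2} - 2}{6 t^{5} + 6 t^{4} - 6 t^{3} + 6 t^{2} - 12 t}, which equals f(t).

An antiderivative is F(t) = \frac{\log{\left(t \right)}}{6} - \frac{5 \log{\left(t - 1 \right)}}{36} - \frac{5 \log{\left(t + 2 \right)}}{18} + \frac{\log{\left(t^{2} + 1 \right)}}{8} + \frac{\operatorname{atan}{\left(t \right)}}{12}.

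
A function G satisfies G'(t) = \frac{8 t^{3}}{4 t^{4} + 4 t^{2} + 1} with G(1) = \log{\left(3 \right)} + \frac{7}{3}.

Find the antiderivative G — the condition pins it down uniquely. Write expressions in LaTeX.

G(t) = \log{\left(2 t^{2} + 1 \right)} + 2 + \frac{1}{2 t^{2} + 1}

Since d/dt undoes antidifferentiation here, G(t) must give back the stated G'(t).
A general antiderivative is \log{\left(2 t^{2} + 1 \right)} + \frac{1}{2 t^{2} + 1} + C.
The condition gives C = \log{\left(3 \right)} + \frac{7}{3} - (\frac{1}{3} + \log{\left(3 \right)}) = 2.
So G(t) = \log{\left(2 t^{2} + 1 \right)} + 2 + \frac{1}{2 t^{2} + 1}.
Check: d/dt[\log{\left(2 t^{2} + 1 \right)} + 2 + \frac{1}{2 t^{2} + 1}] = \frac{8 t^{3}}{4 t^{4} + 4 t^{2} + 1} = G'(t).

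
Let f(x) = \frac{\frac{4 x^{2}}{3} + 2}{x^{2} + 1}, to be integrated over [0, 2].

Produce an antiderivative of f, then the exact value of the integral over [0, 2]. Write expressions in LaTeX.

Antiderivative: F(x) = \frac{2 \left(2 x + \operatorname{atan}{\left(x \right)}\right)}{3}; value = \frac{2 \operatorname{atan}{\left(2 \right)}}{3} + \frac{8}{3}

Check any antiderivative F(x) by computing F'(x) and comparing it with f(x).
F(x) = \frac{2 \left(2 x + \operatorname{atan}{\left(x \right)}\right)}{3} is an antiderivative of f.
Check: d/dx[\frac{2 \left(2 x + \operatorname{atan}{\left(x \right)}\right)}{3}] = \frac{4 x^{2} + 6}{3 x^{2} + 3}, which equals f(x).
F(2) = \frac{2 \operatorname{atan}{\left(2 \right)}}{3} + \frac{8}{3}; F(0) = 0.
Integral = F(2) - F(0) = \frac{2 \operatorname{atan}{\left(2 \right)}}{3} + \frac{8}{3}.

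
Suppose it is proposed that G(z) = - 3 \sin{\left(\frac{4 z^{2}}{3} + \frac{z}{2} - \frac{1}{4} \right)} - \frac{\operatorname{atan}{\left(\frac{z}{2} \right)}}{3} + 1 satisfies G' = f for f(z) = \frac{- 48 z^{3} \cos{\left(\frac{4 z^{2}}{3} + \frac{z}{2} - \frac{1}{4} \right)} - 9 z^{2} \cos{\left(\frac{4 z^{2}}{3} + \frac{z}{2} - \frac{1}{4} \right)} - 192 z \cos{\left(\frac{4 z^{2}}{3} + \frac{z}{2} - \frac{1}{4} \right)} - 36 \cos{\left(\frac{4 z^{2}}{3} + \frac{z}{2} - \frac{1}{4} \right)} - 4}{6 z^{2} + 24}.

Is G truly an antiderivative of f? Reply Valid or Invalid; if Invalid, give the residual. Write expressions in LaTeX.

d/dz[G] = \frac{- 48 z^{3} \cos{\left(\frac{4 z^{2}}{3} + \frac{z}{2} - \frac{1}{4} \right)} - 9 z^{2} \cos{\left(\frac{4 z^{2}}{3} + \frac{z}{2} - \frac{1}{4} \right)} - 192 z \cos{\left(\frac{4 z^{2}}{3} + \frac{z}{2} - \frac{1}{4} \right)} - 36 \cos{\left(\frac{4 z^{2}}{3} + \frac{z}{2} - \frac{1}{4} \right)} - 4}{6 z^{2} + 24}
This equals f(z) exactly, so the claim holds.

Valid: G'(z) = f(z).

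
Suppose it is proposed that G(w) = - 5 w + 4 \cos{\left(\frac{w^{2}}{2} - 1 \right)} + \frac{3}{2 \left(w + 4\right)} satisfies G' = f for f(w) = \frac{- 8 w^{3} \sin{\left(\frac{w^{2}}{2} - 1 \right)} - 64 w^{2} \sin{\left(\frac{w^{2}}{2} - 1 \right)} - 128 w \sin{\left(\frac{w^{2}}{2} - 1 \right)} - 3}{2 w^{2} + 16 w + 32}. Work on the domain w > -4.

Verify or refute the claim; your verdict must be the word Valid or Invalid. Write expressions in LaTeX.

d/dw[G] = \frac{- 8 w^{3} \sin{\left(\frac{w^{2}}{2} - 1 \right)} - 64 w^{2} \sin{\left(\frac{w^{2}}{2} - 1 \right)} - 10 w^{2} - 128 w \sin{\left(\frac{w^{2}}{2} - 1 \right)} - 80 w - 163}{2 w^{2} + 16 w + 32}
d/dw[G] - f(w) = -5 != 0.

Invalid: d/dw[G] - f = -5, which is not 0.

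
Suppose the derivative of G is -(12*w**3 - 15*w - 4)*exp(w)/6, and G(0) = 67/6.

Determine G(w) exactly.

G(w) = -2*w**3*exp(w) + 6*w**2*exp(w) - 19*w*exp(w)/2 + 61*exp(w)/6 + 1

Recognize the product-rule pattern: G'(w) = u'v + uv' with u = -2*w**3 + 6*w**2 - 19*w/2 + 61/6, v = exp(w), so integration by parts undoes it.
A general antiderivative is (-12*w**3 + 36*w**2 - 57*w + 61)*exp(w)/6 + C.
The condition gives C = 67/6 - (61/6) = 1.
So G(w) = -2*w**3*exp(w) + 6*w**2*exp(w) - 19*w*exp(w)/2 + 61*exp(w)/6 + 1.
Check: d/dw[-2*w**3*exp(w) + 6*w**2*exp(w) - 19*w*exp(w)/2 + 61*exp(w)/6 + 1] = -2*w**3*exp(w) + 5*w*exp(w)/2 + 2*exp(w)/3, which equals G'(w).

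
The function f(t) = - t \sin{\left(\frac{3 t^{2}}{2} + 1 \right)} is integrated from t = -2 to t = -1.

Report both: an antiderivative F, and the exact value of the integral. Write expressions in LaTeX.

Antiderivative: F(t) = \frac{\cos{\left(\frac{3 t^{2}}{2} + 1 \right)}}{3}; value = \frac{\cos{\left(\frac{5}{2} \right)}}{3} - \frac{\cos{\left(7 \right)}}{3}

f matches the chain-rule pattern g'(h)*h' with inner function h(t) = \frac{3 t^{2}}{2} + 1; substituting u = h(t) collapses the integral.
F(t) = \frac{\cos{\left(\frac{3 t^{2}}{2} + 1 \right)}}{3} is an antiderivative of f.
Check: d/dt[\frac{\cos{\left(\frac{3 t^{2}}{2} + 1 \right)}}{3}] = - t \sin{\left(\frac{3 t^{2}}{2} + 1 \right)} = f(t).
F(-1) = \frac{\cos{\left(\frac{5}{2} \right)}}{3}; F(-2) = \frac{\cos{\left(7 \right)}}{3}.
Integral = F(-1) - F(-2) = \frac{\cos{\left(\frac{5}{2} \right)}}{3} - \frac{\cos{\left(7 \right)}}{3}.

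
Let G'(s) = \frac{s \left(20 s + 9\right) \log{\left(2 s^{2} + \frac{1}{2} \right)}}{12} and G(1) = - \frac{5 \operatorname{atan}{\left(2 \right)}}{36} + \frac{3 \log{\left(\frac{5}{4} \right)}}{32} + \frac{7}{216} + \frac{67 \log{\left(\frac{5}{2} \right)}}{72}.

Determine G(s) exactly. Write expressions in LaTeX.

A first test for any G(s): its s-derivative must equal the given G'(s).
A general antiderivative is - \frac{10 s^{3}}{27} - \frac{3 s^{2}}{8} + \frac{5 s}{18} + \left(\frac{5 s^{3}}{9} + \frac{3 s^{2}}{8}\right) \log{\left(2 s^{2} + \frac{1}{2} \right)} + \frac{3 \log{\left(s^{2} + \frac{1}{4} \right)}}{32} - \frac{5 \operatorname{atan}{\left(2 s \right)}}{36} + C.
The condition gives C = - \frac{5 \operatorname{atan}{\left(2 \right)}}{36} + \frac{3 \log{\left(\frac{5}{4} \right)}}{32} + \frac{7}{216} + \frac{67 \log{\left(\frac{5}{2} \right)}}{72} - (- \frac{101}{216} - \frac{5 \operatorname{atan}{\left(2 \right)}}{36} + \frac{3 \log{\left(\frac{5}{4} \right)}}{32} + \frac{67 \log{\left(\frac{5}{2} \right)}}{72}) = \frac{1}{2}.
So G(s) = \frac{5 s^{3} \log{\left(2 s^{2} + \frac{1}{2} \right)}}{9} - \frac{10 s^{3}}{27} + \frac{3 s^{2} \log{\left(2 s^{2} + \frac{1}{2} \right)}}{8} - \frac{3 s^{2}}{8} + \frac{5 s}{18} + \frac{3 \log{\left(s^{2} + \frac{1}{4} \right)}}{32} - \frac{5 \operatorname{atan}{\left(2 s \right)}}{36} + \frac{1}{2}.
Check: d/ds[\frac{5 s^{3} \log{\left(2 s^{2} + \frac{1}{2} \right)}}{9} - \frac{10 s^{3}}{27} + \frac{3 s^{2} \log{\left(2 s^{2} + \frac{1}{2} \right)}}{8} - \frac{3 s^{2}}{8} + \frac{5 s}{18} + \frac{3 \log{\left(s^{2} + \frac{1}{4} \right)}}{32} - \frac{5 \operatorname{atan}{\left(2 s \right)}}{36} + \frac{1}{2}] = \frac{5 s^{2} \log{\left(2 s^{2} + \frac{1}{2} \right)}}{3} + \frac{3 s \log{\left(2 s^{2} + \frac{1}{2} \right)}}{4}, which equals G'(s).

G(s) = \frac{5 s^{3} \log{\left(2 s^{2} + \frac{1}{2} \right)}}{9} - \frac{10 s^{3}}{27} + \frac{3 s^{2} \log{\left(2 s^{2} + \frac{1}{2} \right)}}{8} - \frac{3 s^{2}}{8} + \frac{5 s}{18} + \frac{3 \log{\left(s^{2} + \frac{1}{4} \right)}}{32} - \frac{5 \operatorname{atan}{\left(2 s \right)}}{36} + \frac{1}{2}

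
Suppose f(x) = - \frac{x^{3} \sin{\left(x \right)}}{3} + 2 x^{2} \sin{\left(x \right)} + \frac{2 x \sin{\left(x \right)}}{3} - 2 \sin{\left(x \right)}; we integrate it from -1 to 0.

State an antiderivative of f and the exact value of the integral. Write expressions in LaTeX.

Antiderivative: F(x) = \frac{x^{3} \cos{\left(x \right)}}{3} - x^{2} \sin{\left(x \right)} - 2 x^{2} \cos{\left(x \right)} + 4 x \sin{\left(x \right)} - \frac{8 x \cos{\left(x \right)}}{3} + \frac{8 \sin{\left(x \right)}}{3} + 6 \cos{\left(x \right)}; value = - \frac{19 \cos{\left(1 \right)}}{3} - \frac{7 \sin{\left(1 \right)}}{3} + 6

The integrand splits into summands that can be handled one at a time.
F(x) = \frac{x^{3} \cos{\left(x \right)}}{3} - x^{2} \sin{\left(x \right)} - 2 x^{2} \cos{\left(x \right)} + 4 x \sin{\left(x \right)} - \frac{8 x \cos{\left(x \right)}}{3} + \frac{8 \sin{\left(x \right)}}{3} + 6 \cos{\left(x \right)} is an antiderivative of f.
Check: d/dx[\frac{x^{3} \cos{\left(x \right)}}{3} - x^{2} \sin{\left(x \right)} - 2 x^{2} \cos{\left(x \right)} + 4 x \sin{\left(x \right)} - \frac{8 x \cos{\left(x \right)}}{3} + \frac{8 \sin{\left(x \right)}}{3} + 6 \cos{\left(x \right)}] = - \frac{x^{3} \sin{\left(x \right)}}{3} + 2 x^{2} \sin{\left(x \right)} + \frac{2 x \sin{\left(x \right)}}{3} - 2 \sin{\left(x \right)} = f(x).
F(0) = 6; F(-1) = \frac{7 \sin{\left(1 \right)}}{3} + \frac{19 \cos{\left(1 \right)}}{3}.
Integral = F(0) - F(-1) = - \frac{19 \cos{\left(1 \right)}}{3} - \frac{7 \sin{\left(1 \right)}}{3} + 6.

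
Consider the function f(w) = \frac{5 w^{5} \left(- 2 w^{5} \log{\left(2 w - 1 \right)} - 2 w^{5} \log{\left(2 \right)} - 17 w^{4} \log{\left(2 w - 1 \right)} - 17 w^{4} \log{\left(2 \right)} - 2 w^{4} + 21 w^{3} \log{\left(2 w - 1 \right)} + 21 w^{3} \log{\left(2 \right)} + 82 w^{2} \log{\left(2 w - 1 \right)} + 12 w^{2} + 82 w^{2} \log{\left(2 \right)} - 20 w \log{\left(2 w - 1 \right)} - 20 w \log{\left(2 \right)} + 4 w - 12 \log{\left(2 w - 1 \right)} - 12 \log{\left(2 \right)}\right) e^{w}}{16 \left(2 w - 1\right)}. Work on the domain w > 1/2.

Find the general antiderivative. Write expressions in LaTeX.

F(w) = - \frac{5 w^{6} \left(w^{3} - 6 w - 2\right) e^{w} \log{\left(4 w - 2 \right)}}{16} + C

Since d/dw undoes antidifferentiation here, F'(w) = f(w) is required of F(w).
Check: d/dw[- \frac{5 w^{6} \left(w^{3} - 6 w - 2\right) e^{w} \log{\left(4 w - 2 \right)}}{16}] = \frac{- 10 w^{10} e^{w} \log{\left(2 w - 1 \right)} - 10 w^{10} e^{w} \log{\left(2 \right)} - 85 w^{9} e^{w} \log{\left(2 w - 1 \right)} - 85 w^{9} e^{w} \log{\left(2 \right)} - 10 w^{9} e^{w} + 105 w^{8} e^{w} \log{\left(2 w - 1 \right)} + 105 w^{8} e^{w} \log{\left(2 \right)} + 410 w^{7} e^{w} \log{\left(2 w - 1 \right)} + 60 w^{7} e^{w} + 410 w^{7} e^{w} \log{\left(2 \right)} - 100 w^{6} e^{w} \log{\left(2 w - 1 \right)} - 100 w^{6} e^{w} \log{\left(2 \right)} + 20 w^{6} e^{w} - 60 w^{5} e^{w} \log{\left(2 w - 1 \right)} - 60 w^{5} e^{w} \log{\left(2 \right)}}{32 w - 16}, which equals f(w).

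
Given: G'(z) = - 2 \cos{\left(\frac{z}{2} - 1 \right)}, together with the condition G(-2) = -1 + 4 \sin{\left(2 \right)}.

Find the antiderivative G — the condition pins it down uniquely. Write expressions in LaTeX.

Check a candidate G(z) by differentiating: d/dz[G] must match the given G'(z).
A general antiderivative is - 4 \sin{\left(\frac{z}{2} - 1 \right)} + C.
The condition gives C = -1 + 4 \sin{\left(2 \right)} - (4 \sin{\left(2 \right)}) = -1.
So G(z) = - 4 \sin{\left(\frac{z}{2} - 1 \right)} - 1.
Check: d/dz[- 4 \sin{\left(\frac{z}{2} - 1 \right)} - 1] = - 2 \cos{\left(\frac{z}{2} - 1 \right)} = G'(z).

G(z) = - 4 \sin{\left(\frac{z}{2} - 1 \right)} - 1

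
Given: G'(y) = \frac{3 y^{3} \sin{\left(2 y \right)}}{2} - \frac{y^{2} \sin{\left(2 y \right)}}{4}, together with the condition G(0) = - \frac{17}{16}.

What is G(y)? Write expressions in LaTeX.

G(y) = - \frac{3 y^{3} \cos{\left(2 y \right)}}{4} + \frac{9 y^{2} \sin{\left(2 y \right)}}{8} + \frac{y^{2} \cos{\left(2 y \right)}}{8} - \frac{y \sin{\left(2 y \right)}}{8} + \frac{9 y \cos{\left(2 y \right)}}{8} - \frac{9 \sin{\left(2 y \right)}}{16} - \frac{\cos{\left(2 y \right)}}{16} - 1

Integrate term by term and add the pieces.
A general antiderivative is - \frac{3 y^{3} \cos{\left(2 y \right)}}{4} + \frac{9 y^{2} \sin{\left(2 y \right)}}{8} + \frac{y^{2} \cos{\left(2 y \right)}}{8} - \frac{y \sin{\left(2 y \right)}}{8} + \frac{9 y \cos{\left(2 y \right)}}{8} - \frac{9 \sin{\left(2 y \right)}}{16} - \frac{\cos{\left(2 y \right)}}{16} + C.
The condition gives C = - \frac{17}{16} - (- \frac{1}{16}) = -1.
So G(y) = - \frac{3 y^{3} \cos{\left(2 y \right)}}{4} + \frac{9 y^{2} \sin{\left(2 y \right)}}{8} + \frac{y^{2} \cos{\left(2 y \right)}}{8} - \frac{y \sin{\left(2 y \right)}}{8} + \frac{9 y \cos{\left(2 y \right)}}{8} - \frac{9 \sin{\left(2 y \right)}}{16} - \frac{\cos{\left(2 y \right)}}{16} - 1.
Check: d/dy[- \frac{3 y^{3} \cos{\left(2 y \right)}}{4} + \frac{9 y^{2} \sin{\left(2 y \right)}}{8} + \frac{y^{2} \cos{\left(2 y \right)}}{8} - \frac{y \sin{\left(2 y \right)}}{8} + \frac{9 y \cos{\left(2 y \right)}}{8} - \frac{9 \sin{\left(2 y \right)}}{16} - \frac{\cos{\left(2 y \right)}}{16} - 1] = \frac{3 y^{3} \sin{\left(2 y \right)}}{2} - \frac{y^{2} \sin{\left(2 y \right)}}{4} = G'(y).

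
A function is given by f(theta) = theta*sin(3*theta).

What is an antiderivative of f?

An antiderivative F(theta) passes only if d/dtheta[F] lands on f(theta) exactly.
Check: d/dtheta[-theta*cos(3*theta)/3 + sin(3*theta)/9] = theta*sin(3*theta) = f(theta).

An antiderivative is F(theta) = -theta*cos(3*theta)/3 + sin(3*theta)/9.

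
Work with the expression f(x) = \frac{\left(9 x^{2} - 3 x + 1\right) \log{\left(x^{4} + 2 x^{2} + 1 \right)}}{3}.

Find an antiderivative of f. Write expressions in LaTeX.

Since d/dx undoes antidifferentiation here, F'(x) = f(x) is required of F(x).
Check: d/dx[\frac{6 x^{3} \log{\left(x^{4} + 2 x^{2} + 1 \right)} - 8 x^{3} - 3 x^{2} \log{\left(x^{4} + 2 x^{2} + 1 \right)} + 6 x^{2} + 2 x \log{\left(x^{4} + 2 x^{2} + 1 \right)} + 16 x - 6 \log{\left(x^{2} + 1 \right)} - 16 \operatorname{atan}{\left(x \right)}}{6}] = 3 x^{2} \log{\left(x^{4} + 2 x^{2} + 1 \right)} - x \log{\left(x^{4} + 2 x^{2} + 1 \right)} + \frac{\log{\left(x^{4} + 2 x^{2} + 1 \right)}}{3}, which equals f(x).

An antiderivative is F(x) = \frac{6 x^{3} \log{\left(x^{4} + 2 x^{2} + 1 \right)} - 8 x^{3} - 3 x^{2} \log{\left(x^{4} + 2 x^{2} + 1 \right)} + 6 x^{2} + 2 x \log{\left(x^{4} + 2 x^{2} + 1 \right)} + 16 x - 6 \log{\left(x^{2} + 1 \right)} - 16 \operatorname{atan}{\left(x \right)}}{6}.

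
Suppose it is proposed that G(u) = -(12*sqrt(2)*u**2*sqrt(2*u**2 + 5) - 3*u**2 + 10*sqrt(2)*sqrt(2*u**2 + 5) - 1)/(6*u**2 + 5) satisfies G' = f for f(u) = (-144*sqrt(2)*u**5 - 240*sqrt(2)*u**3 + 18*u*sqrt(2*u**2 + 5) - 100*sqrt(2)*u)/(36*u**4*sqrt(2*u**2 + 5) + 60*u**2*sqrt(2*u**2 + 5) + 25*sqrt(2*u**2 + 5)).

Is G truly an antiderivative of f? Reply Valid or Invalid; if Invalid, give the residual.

d/du[G] = (-144*sqrt(2)*u**5 - 240*sqrt(2)*u**3 + 18*u*sqrt(2*u**2 + 5) - 100*sqrt(2)*u)/(36*u**4*sqrt(2*u**2 + 5) + 60*u**2*sqrt(2*u**2 + 5) + 25*sqrt(2*u**2 + 5))
This equals f(u) exactly, so the claim holds.

Valid. The derivative of G reproduces f.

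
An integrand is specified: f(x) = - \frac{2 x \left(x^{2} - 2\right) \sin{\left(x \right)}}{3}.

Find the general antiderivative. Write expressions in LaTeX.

F(x) = \frac{2 x^{3} \cos{\left(x \right)}}{3} - 2 x^{2} \sin{\left(x \right)} - \frac{16 x \cos{\left(x \right)}}{3} + \frac{16 \sin{\left(x \right)}}{3} + C

A first test for any F(x): its x-derivative must equal f(x) identically.
Check: d/dx[\frac{2 x^{3} \cos{\left(x \right)}}{3} - 2 x^{2} \sin{\left(x \right)} - \frac{16 x \cos{\left(x \right)}}{3} + \frac{16 \sin{\left(x \right)}}{3}] = - \frac{2 x^{3} \sin{\left(x \right)}}{3} + \frac{4 x \sin{\left(x \right)}}{3}, which equals f(x).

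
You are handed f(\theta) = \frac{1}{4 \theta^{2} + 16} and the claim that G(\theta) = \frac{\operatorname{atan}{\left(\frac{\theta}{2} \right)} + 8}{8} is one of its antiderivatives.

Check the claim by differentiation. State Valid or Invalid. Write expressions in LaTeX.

Valid - differentiating G returns exactly f.

d/d\theta[G] = \frac{1}{4 \theta^{2} + 16}
This equals f(\theta) exactly, so the claim holds.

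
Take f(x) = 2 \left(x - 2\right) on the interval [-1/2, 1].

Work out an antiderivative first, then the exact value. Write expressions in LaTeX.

Antiderivative: F(x) = x^{2} - 4 x; value = - \frac{21}{4}

Recover f(x) by differentiating a candidate F(x); any mismatch rules it out.
F(x) = x^{2} - 4 x is an antiderivative of f.
Check: d/dx[x^{2} - 4 x] = 2 x - 4, which equals f(x).
F(1) = -3; F(-1/2) = \frac{9}{4}.
Integral = F(1) - F(-1/2) = - \frac{21}{4}.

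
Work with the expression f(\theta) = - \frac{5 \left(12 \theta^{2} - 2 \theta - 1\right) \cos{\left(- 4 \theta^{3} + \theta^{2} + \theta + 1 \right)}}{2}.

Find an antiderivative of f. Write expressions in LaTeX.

An antiderivative is F(\theta) = \frac{5 \sin{\left(- 4 \theta^{3} + \theta^{2} + \theta + 1 \right)}}{2}.

The substitution u = - 4 \theta^{3} + \theta^{2} + \theta + 1 works: f is exactly (dF/du)*(du/d\theta) for that inner function.
Check: d/d\theta[\frac{5 \sin{\left(- 4 \theta^{3} + \theta^{2} + \theta + 1 \right)}}{2}] = - 30 \theta^{2} \cos{\left(- 4 \theta^{3} + \theta^{2} + \theta + 1 \right)} + 5 \theta \cos{\left(- 4 \theta^{3} + \theta^{2} + \theta + 1 \right)} + \frac{5 \cos{\left(- 4 \theta^{3} + \theta^{2} + \theta + 1 \right)}}{2}, which equals f(\theta).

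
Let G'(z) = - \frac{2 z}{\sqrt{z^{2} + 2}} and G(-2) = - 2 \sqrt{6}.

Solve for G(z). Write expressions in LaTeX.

G(z) = - 2 \sqrt{z^{2} + 2}

The substitution u = z^{2} + 2 works: G'(z) is exactly (dG/du)*(du/dz) for that inner function.
A general antiderivative is - 2 \sqrt{z^{2} + 2} + C.
The condition gives C = - 2 \sqrt{6} - (- 2 \sqrt{6}) = 0.
So G(z) = - 2 \sqrt{z^{2} + 2}.
Check: d/dz[- 2 \sqrt{z^{2} + 2}] = - \frac{2 z}{\sqrt{z^{2} + 2}} = G'(z).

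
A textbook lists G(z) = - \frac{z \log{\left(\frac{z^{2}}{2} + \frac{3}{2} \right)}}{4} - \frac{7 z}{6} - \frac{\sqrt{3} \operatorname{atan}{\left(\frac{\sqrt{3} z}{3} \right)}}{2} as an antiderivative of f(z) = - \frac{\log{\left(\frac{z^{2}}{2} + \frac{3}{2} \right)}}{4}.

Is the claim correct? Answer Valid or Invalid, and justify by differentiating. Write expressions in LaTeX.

d/dz[G] = - \frac{\log{\left(z^{2} + 3 \right)}}{4} - \frac{5}{3} + \frac{\log{\left(2 \right)}}{4}
d/dz[G] - f(z) = - \frac{5}{3} != 0.

Invalid: d/dz[G] - f = - \frac{5}{3}, which is not 0.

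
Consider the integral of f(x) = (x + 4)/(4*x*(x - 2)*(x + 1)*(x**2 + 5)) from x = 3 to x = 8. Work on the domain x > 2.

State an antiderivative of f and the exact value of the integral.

Factor the denominator (4*x*(x - 2)*(x + 1)*(x**2 + 5)) and decompose: f = (11*x - 5)/(360*(x**2 + 5)) + 1/(24*(x + 1)) + 1/(36*(x - 2)) - 1/(10*x); each piece integrates to a log, atan, or power term.
F(x) = -log(x)/10 + log(x - 2)/36 + log(x + 1)/24 + 11*log(x**2 + 5)/720 - sqrt(5)*atan(sqrt(5)*x/5)/360 is an antiderivative of f.
Check: d/dx[-log(x)/10 + log(x - 2)/36 + log(x + 1)/24 + 11*log(x**2 + 5)/720 - sqrt(5)*atan(sqrt(5)*x/5)/360] = (x + 4)/(4*x**5 - 4*x**4 + 12*x**3 - 20*x**2 - 40*x), which equals f(x).
F(8) = -log(8)/10 - sqrt(5)*atan(8*sqrt(5)/5)/360 + log(6)/36 + 11*log(69)/720 + log(9)/24; F(3) = -log(3)/10 - sqrt(5)*atan(3*sqrt(5)/5)/360 + 11*log(14)/720 + log(4)/24.
Integral = F(8) - F(3) = -log(8)/10 - log(4)/24 - 11*log(14)/720 - sqrt(5)*atan(8*sqrt(5)/5)/360 + sqrt(5)*atan(3*sqrt(5)/5)/360 + log(6)/36 + 11*log(69)/720 + log(9)/24 + log(3)/10.

Antiderivative: F(x) = -log(x)/10 + log(x - 2)/36 + log(x + 1)/24 + 11*log(x**2 + 5)/720 - sqrt(5)*atan(sqrt(5)*x/5)/360; value = -log(8)/10 - log(4)/24 - 11*log(14)/720 - sqrt(5)*atan(8*sqrt(5)/5)/360 + sqrt(5)*atan(3*sqrt(5)/5)/360 + log(6)/36 + 11*log(69)/720 + log(9)/24 + log(3)/10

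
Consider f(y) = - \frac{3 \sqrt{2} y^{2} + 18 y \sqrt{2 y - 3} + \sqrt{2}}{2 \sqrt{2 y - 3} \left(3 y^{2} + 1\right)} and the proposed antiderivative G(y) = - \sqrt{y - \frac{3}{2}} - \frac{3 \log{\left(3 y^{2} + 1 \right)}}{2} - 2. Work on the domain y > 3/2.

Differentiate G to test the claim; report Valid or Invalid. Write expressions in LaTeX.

Valid - the claim checks out under differentiation.

d/dy[G] = \frac{- 3 \sqrt{2} y^{2} - 18 y \sqrt{2 y - 3} - \sqrt{2}}{6 y^{2} \sqrt{2 y - 3} + 2 \sqrt{2 y - 3}}
This equals f(y) exactly, so the claim holds.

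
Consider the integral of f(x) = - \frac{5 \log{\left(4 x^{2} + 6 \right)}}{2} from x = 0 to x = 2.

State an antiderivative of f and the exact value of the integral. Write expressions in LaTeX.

A first test for any F(x): its x-derivative must equal f(x) identically.
F(x) = - \frac{5 x \log{\left(2 x^{2} + 3 \right)}}{2} - \frac{5 x \log{\left(2 \right)}}{2} + 5 x - \frac{5 \sqrt{6} \operatorname{atan}{\left(\frac{\sqrt{6} x}{3} \right)}}{2} is an antiderivative of f.
Check: d/dx[- \frac{5 x \log{\left(2 x^{2} + 3 \right)}}{2} - \frac{5 x \log{\left(2 \right)}}{2} + 5 x - \frac{5 \sqrt{6} \operatorname{atan}{\left(\frac{\sqrt{6} x}{3} \right)}}{2}] = - \frac{5 \log{\left(2 x^{2} + 3 \right)}}{2} - \frac{5 \log{\left(2 \right)}}{2}, which equals f(x).
F(2) = - 5 \log{\left(11 \right)} - \frac{5 \sqrt{6} \operatorname{atan}{\left(\frac{2 \sqrt{6}}{3} \right)}}{2} - 5 \log{\left(2 \right)} + 10; F(0) = 0.
Integral = F(2) - F(0) = - 5 \log{\left(22 \right)} - \frac{5 \sqrt{6} \operatorname{atan}{\left(\frac{2 \sqrt{6}}{3} \right)}}{2} + 10.

Antiderivative: F(x) = - \frac{5 x \log{\left(2 x^{2} + 3 \right)}}{2} - \frac{5 x \log{\left(2 \right)}}{2} + 5 x - \frac{5 \sqrt{6} \operatorname{atan}{\left(\frac{\sqrt{6} x}{3} \right)}}{2}; value = - 5 \log{\left(22 \right)} - \frac{5 \sqrt{6} \operatorname{atan}{\left(\frac{2 \sqrt{6}}{3} \right)}}{2} + 10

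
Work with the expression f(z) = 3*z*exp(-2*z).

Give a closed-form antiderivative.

f has the shape u'v + uv' for u = -3*z/2 - 3/4 and v = exp(-2*z) — it is the derivative of the product u*v.
Check: d/dz[(-6*z - 3)*exp(-2*z)/4] = 3*z*exp(-2*z) = f(z).

An antiderivative is F(z) = (-6*z - 3)*exp(-2*z)/4.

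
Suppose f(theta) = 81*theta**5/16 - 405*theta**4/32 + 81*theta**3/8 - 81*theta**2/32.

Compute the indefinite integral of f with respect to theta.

F(theta) = -27*theta**3*(1 - theta)**3/32 + C

The substitution u = -3*theta**2/2 + 3*theta/2 works: f is exactly (dF/du)*(du/dtheta) for that inner function.
Check: d/dtheta[-27*theta**3*(1 - theta)**3/32] = 81*theta**5/16 - 405*theta**4/32 + 81*theta**3/8 - 81*theta**2/32 = f(theta).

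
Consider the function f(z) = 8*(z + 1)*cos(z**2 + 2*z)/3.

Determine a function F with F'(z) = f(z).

An antiderivative is F(z) = 4*sin(z**2 + 2*z)/3.

The substitution u = z**2 + 2*z works: f is exactly (dF/du)*(du/dz) for that inner function.
Check: d/dz[4*sin(z**2 + 2*z)/3] = 8*z*cos(z**2 + 2*z)/3 + 8*cos(z**2 + 2*z)/3, which equals f(z).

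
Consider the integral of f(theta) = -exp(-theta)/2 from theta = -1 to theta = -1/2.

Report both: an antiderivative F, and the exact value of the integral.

Antiderivative: F(theta) = exp(-theta)/2; value = -exp(1)/2 + exp(1/2)/2

A first test for any F(theta): its theta-derivative must equal f(theta) identically.
F(theta) = exp(-theta)/2 is an antiderivative of f.
Check: d/dtheta[exp(-theta)/2] = -exp(-theta)/2 = f(theta).
F(-1/2) = exp(1/2)/2; F(-1) = exp(1)/2.
Integral = F(-1/2) - F(-1) = -exp(1)/2 + exp(1/2)/2.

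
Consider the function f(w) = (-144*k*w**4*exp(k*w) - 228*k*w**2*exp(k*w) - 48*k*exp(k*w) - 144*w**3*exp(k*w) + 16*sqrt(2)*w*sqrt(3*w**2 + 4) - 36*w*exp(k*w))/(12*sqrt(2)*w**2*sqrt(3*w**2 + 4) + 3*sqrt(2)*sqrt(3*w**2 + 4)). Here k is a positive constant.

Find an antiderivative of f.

An antiderivative is F(w) = 2*(-3*sqrt(2)*sqrt(3*w**2 + 4)*exp(k*w) + log(2*w**2 + 1/2))/3.

For F(w) to be correct the identity F'(w) - f(w) = 0 must hold.
Check: d/dw[2*(-3*sqrt(2)*sqrt(3*w**2 + 4)*exp(k*w) + log(2*w**2 + 1/2))/3] = (-72*sqrt(2)*k*w**4*exp(k*w) - 114*sqrt(2)*k*w**2*exp(k*w) - 24*sqrt(2)*k*exp(k*w) - 72*sqrt(2)*w**3*exp(k*w) + 16*w*sqrt(3*w**2 + 4) - 18*sqrt(2)*w*exp(k*w))/(12*w**2*sqrt(3*w**2 + 4) + 3*sqrt(3*w**2 + 4)), which equals f(w).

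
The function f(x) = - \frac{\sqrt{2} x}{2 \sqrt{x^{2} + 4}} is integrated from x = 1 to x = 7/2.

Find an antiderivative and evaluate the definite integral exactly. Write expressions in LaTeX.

The substitution u = \frac{x^{2}}{2} + 2 works: f is exactly (dF/du)*(du/dx) for that inner function.
F(x) = - \frac{\sqrt{2} \sqrt{x^{2} + 4}}{2} is an antiderivative of f.
Check: d/dx[- \frac{\sqrt{2} \sqrt{x^{2} + 4}}{2}] = - \frac{\sqrt{2} x}{2 \sqrt{x^{2} + 4}} = f(x).
F(7/2) = - \frac{\sqrt{130}}{4}; F(1) = - \frac{\sqrt{10}}{2}.
Integral = F(7/2) - F(1) = - \frac{\sqrt{130}}{4} + \frac{\sqrt{10}}{2}.

Antiderivative: F(x) = - \frac{\sqrt{2} \sqrt{x^{2} + 4}}{2}; value = - \frac{\sqrt{130}}{4} + \frac{\sqrt{10}}{2}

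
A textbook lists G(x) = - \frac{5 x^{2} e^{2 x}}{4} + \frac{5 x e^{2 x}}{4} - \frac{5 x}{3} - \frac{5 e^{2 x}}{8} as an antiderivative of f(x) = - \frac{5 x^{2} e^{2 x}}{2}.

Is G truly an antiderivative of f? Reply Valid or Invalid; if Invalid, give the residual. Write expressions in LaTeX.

d/dx[G] = - \frac{5 x^{2} e^{2 x}}{2} - \frac{5}{3}
d/dx[G] - f(x) = - \frac{5}{3} != 0.

Invalid: d/dx[G] - f = - \frac{5}{3}, which is not 0.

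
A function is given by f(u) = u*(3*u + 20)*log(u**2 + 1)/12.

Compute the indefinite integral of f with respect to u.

F(u) = (3*u**3*log(u**2 + 1) - 2*u**3 + 30*u**2*log(u**2 + 1) - 30*u**2 + 6*u + 30*log(u**2 + 1) - 6*atan(u))/36 + C

Check any antiderivative F(u) by computing F'(u) and comparing it with f(u).
Check: d/du[(3*u**3*log(u**2 + 1) - 2*u**3 + 30*u**2*log(u**2 + 1) - 30*u**2 + 6*u + 30*log(u**2 + 1) - 6*atan(u))/36] = u**2*log(u**2 + 1)/4 + 5*u*log(u**2 + 1)/3, which equals f(u).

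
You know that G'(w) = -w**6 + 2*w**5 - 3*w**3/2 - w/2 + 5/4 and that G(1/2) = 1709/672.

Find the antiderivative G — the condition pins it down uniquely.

G(w) = -(24*w**7 - 56*w**6 + 63*w**4 + 42*w**2 - 210*w - 336)/168

The integrand splits into summands that can be handled one at a time.
A general antiderivative is -w**7/7 + w**6/3 - 3*w**4/8 - w**2/4 + 5*w/4 + C.
The condition gives C = 1709/672 - (365/672) = 2.
So G(w) = -(24*w**7 - 56*w**6 + 63*w**4 + 42*w**2 - 210*w - 336)/168.
Check: d/dw[-(24*w**7 - 56*w**6 + 63*w**4 + 42*w**2 - 210*w - 336)/168] = -w**6 + 2*w**5 - 3*w**3/2 - w/2 + 5/4 = G'(w).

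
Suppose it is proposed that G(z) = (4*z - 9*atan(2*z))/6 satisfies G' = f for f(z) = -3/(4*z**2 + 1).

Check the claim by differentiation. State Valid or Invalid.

Invalid: d/dz[G] - f = 2/3, which is not 0.

d/dz[G] = (8*z**2 - 7)/(12*z**2 + 3)
d/dz[G] - f(z) = 2/3 != 0.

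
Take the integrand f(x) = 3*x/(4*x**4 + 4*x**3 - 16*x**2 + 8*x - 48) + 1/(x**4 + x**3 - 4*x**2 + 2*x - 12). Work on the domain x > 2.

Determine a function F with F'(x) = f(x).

The denominator factors as 4*(x - 2)*(x + 3)*(x**2 + 2); partial fractions split f into directly integrable pieces: -(14*x + 13)/(132*(x**2 + 2)) + 1/(44*(x + 3)) + 1/(12*(x - 2)).
Check: d/dx[log(x - 2)/12 + log(x + 3)/44 - 7*log(x**2 + 2)/132 - 13*sqrt(2)*atan(sqrt(2)*x/2)/264] = (3*x + 4)/(4*x**4 + 4*x**3 - 16*x**2 + 8*x - 48), which equals f(x).

An antiderivative is F(x) = log(x - 2)/12 + log(x + 3)/44 - 7*log(x**2 + 2)/132 - 13*sqrt(2)*atan(sqrt(2)*x/2)/264.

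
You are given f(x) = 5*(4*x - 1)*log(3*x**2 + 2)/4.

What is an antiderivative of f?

Any candidate F(x) must reproduce f(x) exactly when differentiated.
Check: d/dx[5*(-6*x**2 + 3*x*(2*x - 1)*log(3*x**2 + 2) + 6*x + 4*log(x**2 + 2/3) - 2*sqrt(6)*atan(sqrt(6)*x/2))/12] = 5*x*log(3*x**2 + 2) - 5*log(3*x**2 + 2)/4, which equals f(x).

An antiderivative is F(x) = 5*(-6*x**2 + 3*x*(2*x - 1)*log(3*x**2 + 2) + 6*x + 4*log(x**2 + 2/3) - 2*sqrt(6)*atan(sqrt(6)*x/2))/12.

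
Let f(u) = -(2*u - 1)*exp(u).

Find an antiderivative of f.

An antiderivative is F(u) = -2*u*exp(u) + 3*exp(u).

f has the shape v'r + vr' for v = 3 - 2*u and r = exp(u) — it is the derivative of the product v*r.
Check: d/du[-2*u*exp(u) + 3*exp(u)] = -2*u*exp(u) + exp(u), which equals f(u).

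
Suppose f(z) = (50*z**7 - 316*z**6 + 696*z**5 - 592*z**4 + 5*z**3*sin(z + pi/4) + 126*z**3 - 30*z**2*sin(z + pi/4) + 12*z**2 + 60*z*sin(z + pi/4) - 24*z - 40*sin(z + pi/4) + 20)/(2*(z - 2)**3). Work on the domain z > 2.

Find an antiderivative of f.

Since d/dz undoes antidifferentiation here, F'(z) = f(z) is required of F(z).
Check: d/dz[(10*z**5*(z - 2)**2 - 4*z**4*(z - 2)**2 - 2*z*(z - 2)**2 - 5*(z - 2)**2*cos(z + pi/4) + 8*(z - 2)**2 - 2)/(2*(z - 2)**2)] = (50*z**7 - 316*z**6 + 696*z**5 - 592*z**4 + 5*z**3*sin(z + pi/4) + 126*z**3 - 30*z**2*sin(z + pi/4) + 12*z**2 + 60*z*sin(z + pi/4) - 24*z - 40*sin(z + pi/4) + 20)/(2*z**3 - 12*z**2 + 24*z - 16), which equals f(z).

An antiderivative is F(z) = (10*z**5*(z - 2)**2 - 4*z**4*(z - 2)**2 - 2*z*(z - 2)**2 - 5*(z - 2)**2*cos(z + pi/4) + 8*(z - 2)**2 - 2)/(2*(z - 2)**2).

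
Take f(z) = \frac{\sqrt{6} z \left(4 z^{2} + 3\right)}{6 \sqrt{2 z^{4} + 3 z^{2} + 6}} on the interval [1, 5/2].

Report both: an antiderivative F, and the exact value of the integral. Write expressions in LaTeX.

The substitution u = \frac{z^{4}}{3} + \frac{z^{2}}{2} + 1 works: f is exactly (dF/du)*(du/dz) for that inner function.
F(z) = \sqrt{\frac{z^{4}}{3} + \frac{z^{2}}{2} + 1} is an antiderivative of f.
Check: d/dz[\sqrt{\frac{z^{4}}{3} + \frac{z^{2}}{2} + 1}] = \frac{4 \sqrt{6} z^{3} + 3 \sqrt{6} z}{6 \sqrt{2 z^{4} + 3 z^{2} + 6}}, which equals f(z).
F(5/2) = \frac{\sqrt{2469}}{12}; F(1) = \frac{\sqrt{66}}{6}.
Integral = F(5/2) - F(1) = - \frac{\sqrt{66}}{6} + \frac{\sqrt{2469}}{12}.

Antiderivative: F(z) = \sqrt{\frac{z^{4}}{3} + \frac{z^{2}}{2} + 1}; value = - \frac{\sqrt{66}}{6} + \frac{\sqrt{2469}}{12}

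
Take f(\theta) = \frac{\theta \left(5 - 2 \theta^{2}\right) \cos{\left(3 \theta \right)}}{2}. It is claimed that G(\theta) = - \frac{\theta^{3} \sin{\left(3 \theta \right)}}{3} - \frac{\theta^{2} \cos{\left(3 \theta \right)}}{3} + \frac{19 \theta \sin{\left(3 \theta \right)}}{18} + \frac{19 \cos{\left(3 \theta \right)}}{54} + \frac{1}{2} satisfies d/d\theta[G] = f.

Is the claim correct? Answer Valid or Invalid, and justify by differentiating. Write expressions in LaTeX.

d/d\theta[G] = - \theta^{3} \cos{\left(3 \theta \right)} + \frac{5 \theta \cos{\left(3 \theta \right)}}{2}
This equals f(\theta) exactly, so the claim holds.

Valid - differentiating G returns exactly f.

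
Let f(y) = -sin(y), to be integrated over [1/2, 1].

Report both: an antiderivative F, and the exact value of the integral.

Differentiate the proposed F(y) back; it has to land on f(y) exactly.
F(y) = cos(y) is an antiderivative of f.
Check: d/dy[cos(y)] = -sin(y) = f(y).
F(1) = cos(1); F(1/2) = cos(1/2).
Integral = F(1) - F(1/2) = -cos(1/2) + cos(1).

Antiderivative: F(y) = cos(y); value = -cos(1/2) + cos(1)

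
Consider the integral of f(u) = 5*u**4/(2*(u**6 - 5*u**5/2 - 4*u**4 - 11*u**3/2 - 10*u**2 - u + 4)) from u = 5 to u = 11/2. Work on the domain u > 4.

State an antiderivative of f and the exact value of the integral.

The denominator factors as (u - 4)*(u + 1)**2*(2*u - 1)*(u**2 + 2); partial fractions split f into directly integrable pieces: -10*(u - 4)/(81*(u**2 + 2)) - 10/(567*(2*u - 1)) - 37/(135*(u + 1)) + 1/(9*(u + 1)**2) + 128/(315*(u - 4)).
F(u) = (1152*u*log(u - 4) - 25*u*log(u - 1/2) - 777*u*log(u + 1) - 175*u*log(u**2 + 2) + 700*sqrt(2)*u*atan(sqrt(2)*u/2) + 1152*log(u - 4) - 25*log(u - 1/2) - 777*log(u + 1) - 175*log(u**2 + 2) + 700*sqrt(2)*atan(sqrt(2)*u/2) - 315)/(2835*u + 2835) is an antiderivative of f.
Check: d/du[(1152*u*log(u - 4) - 25*u*log(u - 1/2) - 777*u*log(u + 1) - 175*u*log(u**2 + 2) + 700*sqrt(2)*u*atan(sqrt(2)*u/2) + 1152*log(u - 4) - 25*log(u - 1/2) - 777*log(u + 1) - 175*log(u**2 + 2) + 700*sqrt(2)*atan(sqrt(2)*u/2) - 315)/(2835*u + 2835)] = 5*u**4/(2*u**6 - 5*u**5 - 8*u**4 - 11*u**3 - 20*u**2 - 2*u + 8), which equals f(u).
F(11/2) = -37*log(13/2)/135 - 5*log(129/4)/81 - 2/117 - 5*log(5)/567 + 128*log(3/2)/315 + 20*sqrt(2)*atan(11*sqrt(2)/4)/81; F(5) = -37*log(6)/135 - 5*log(27)/81 - 1/54 - 5*log(9/2)/567 + 20*sqrt(2)*atan(5*sqrt(2)/2)/81.
Integral = F(11/2) - F(5) = -37*log(13/2)/135 - 20*sqrt(2)*atan(5*sqrt(2)/2)/81 - 5*log(129/4)/81 - 5*log(5)/567 + 1/702 + 5*log(9/2)/567 + 128*log(3/2)/315 + 5*log(27)/81 + 20*sqrt(2)*atan(11*sqrt(2)/4)/81 + 37*log(6)/135.

Antiderivative: F(u) = (1152*u*log(u - 4) - 25*u*log(u - 1/2) - 777*u*log(u + 1) - 175*u*log(u**2 + 2) + 700*sqrt(2)*u*atan(sqrt(2)*u/2) + 1152*log(u - 4) - 25*log(u - 1/2) - 777*log(u + 1) - 175*log(u**2 + 2) + 700*sqrt(2)*atan(sqrt(2)*u/2) - 315)/(2835*u + 2835); value = -37*log(13/2)/135 - 20*sqrt(2)*atan(5*sqrt(2)/2)/81 - 5*log(129/4)/81 - 5*log(5)/567 + 1/702 + 5*log(9/2)/567 + 128*log(3/2)/315 + 5*log(27)/81 + 20*sqrt(2)*atan(11*sqrt(2)/4)/81 + 37*log(6)/135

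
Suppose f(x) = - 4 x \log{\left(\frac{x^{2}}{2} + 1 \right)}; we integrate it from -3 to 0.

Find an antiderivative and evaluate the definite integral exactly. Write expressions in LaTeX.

Recover f(x) by differentiating a candidate F(x); any mismatch rules it out.
F(x) = - 2 x^{2} \log{\left(\frac{x^{2}}{2} + 1 \right)} + 2 x^{2} - 4 \log{\left(x^{2} + 2 \right)} is an antiderivative of f.
Check: d/dx[- 2 x^{2} \log{\left(\frac{x^{2}}{2} + 1 \right)} + 2 x^{2} - 4 \log{\left(x^{2} + 2 \right)}] = - 4 x \log{\left(\frac{x^{2}}{2} + 1 \right)} = f(x).
F(0) = - 4 \log{\left(2 \right)}; F(-3) = - 18 \log{\left(\frac{11}{2} \right)} - 4 \log{\left(11 \right)} + 18.
Integral = F(0) - F(-3) = -18 - 4 \log{\left(2 \right)} + 4 \log{\left(11 \right)} + 18 \log{\left(\frac{11}{2} \right)}.

Antiderivative: F(x) = - 2 x^{2} \log{\left(\frac{x^{2}}{2} + 1 \right)} + 2 x^{2} - 4 \log{\left(x^{2} + 2 \right)}; value = -18 - 4 \log{\left(2 \right)} + 4 \log{\left(11 \right)} + 18 \log{\left(\frac{11}{2} \right)}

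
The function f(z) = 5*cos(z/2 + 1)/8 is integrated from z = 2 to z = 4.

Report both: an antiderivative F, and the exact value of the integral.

For F(z) to be correct the identity F'(z) - f(z) = 0 must hold.
F(z) = 5*sin(z/2 + 1)/4 is an antiderivative of f.
Check: d/dz[5*sin(z/2 + 1)/4] = 5*cos(z/2 + 1)/8 = f(z).
F(4) = 5*sin(3)/4; F(2) = 5*sin(2)/4.
Integral = F(4) - F(2) = -5*sin(2)/4 + 5*sin(3)/4.

Antiderivative: F(z) = 5*sin(z/2 + 1)/4; value = -5*sin(2)/4 + 5*sin(3)/4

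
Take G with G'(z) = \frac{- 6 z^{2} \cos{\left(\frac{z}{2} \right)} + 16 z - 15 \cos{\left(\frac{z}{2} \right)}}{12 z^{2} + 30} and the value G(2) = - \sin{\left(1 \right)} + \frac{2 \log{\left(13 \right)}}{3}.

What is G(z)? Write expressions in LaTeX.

For G(z) to be correct, d/dz[G] must agree with the stated G'(z) identically.
A general antiderivative is \frac{2 \log{\left(2 z^{2} + 5 \right)}}{3} - \sin{\left(\frac{z}{2} \right)} + C.
The condition gives C = - \sin{\left(1 \right)} + \frac{2 \log{\left(13 \right)}}{3} - (- \sin{\left(1 \right)} + \frac{2 \log{\left(13 \right)}}{3}) = 0.
So G(z) = \frac{2 \log{\left(2 z^{2} + 5 \right)} - 3 \sin{\left(\frac{z}{2} \right)}}{3}.
Check: d/dz[\frac{2 \log{\left(2 z^{2} + 5 \right)} - 3 \sin{\left(\frac{z}{2} \right)}}{3}] = \frac{- 6 z^{2} \cos{\left(\frac{z}{2} \right)} + 16 z - 15 \cos{\left(\frac{z}{2} \right)}}{12 z^{2} + 30} = G'(z).

G(z) = \frac{2 \log{\left(2 z^{2} + 5 \right)} - 3 \sin{\left(\frac{z}{2} \right)}}{3}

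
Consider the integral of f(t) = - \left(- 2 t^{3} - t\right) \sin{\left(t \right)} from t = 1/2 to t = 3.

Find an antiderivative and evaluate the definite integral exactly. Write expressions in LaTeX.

An antiderivative F(t) passes only if d/dt[F] lands on f(t) exactly.
F(t) = - 2 t^{3} \cos{\left(t \right)} + 6 t^{2} \sin{\left(t \right)} + 11 t \cos{\left(t \right)} - 11 \sin{\left(t \right)} is an antiderivative of f.
Check: d/dt[- 2 t^{3} \cos{\left(t \right)} + 6 t^{2} \sin{\left(t \right)} + 11 t \cos{\left(t \right)} - 11 \sin{\left(t \right)}] = 2 t^{3} \sin{\left(t \right)} + t \sin{\left(t \right)}, which equals f(t).
F(3) = 43 \sin{\left(3 \right)} - 21 \cos{\left(3 \right)}; F(1/2) = - \frac{19 \sin{\left(\frac{1}{2} \right)}}{2} + \frac{21 \cos{\left(\frac{1}{2} \right)}}{4}.
Integral = F(3) - F(1/2) = - \frac{21 \cos{\left(\frac{1}{2} \right)}}{4} + \frac{19 \sin{\left(\frac{1}{2} \right)}}{2} + 43 \sin{\left(3 \right)} - 21 \cos{\left(3 \right)}.

Antiderivative: F(t) = - 2 t^{3} \cos{\left(t \right)} + 6 t^{2} \sin{\left(t \right)} + 11 t \cos{\left(t \right)} - 11 \sin{\left(t \right)}; value = - \frac{21 \cos{\left(\frac{1}{2} \right)}}{4} + \frac{19 \sin{\left(\frac{1}{2} \right)}}{2} + 43 \sin{\left(3 \right)} - 21 \cos{\left(3 \right)}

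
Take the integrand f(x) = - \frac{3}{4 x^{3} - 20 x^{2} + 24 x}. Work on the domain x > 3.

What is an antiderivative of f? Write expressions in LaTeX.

The denominator factors as 4 x \left(x - 3\right) \left(x - 2\right); partial fractions split f into directly integrable pieces: \frac{3}{8 \left(x - 2\right)} - \frac{1}{4 \left(x - 3\right)} - \frac{1}{8 x}.
Check: d/dx[- \frac{\log{\left(x \right)}}{8} - \frac{\log{\left(x - 3 \right)}}{4} + \frac{3 \log{\left(x - 2 \right)}}{8}] = - \frac{3}{4 x^{3} - 20 x^{2} + 24 x} = f(x).

An antiderivative is F(x) = - \frac{\log{\left(x \right)}}{8} - \frac{\log{\left(x - 3 \right)}}{4} + \frac{3 \log{\left(x - 2 \right)}}{8}.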